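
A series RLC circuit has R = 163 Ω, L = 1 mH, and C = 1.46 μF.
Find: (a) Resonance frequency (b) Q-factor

Step 1 — Resonance condition Im(Z)=0 gives ω₀ = 1/√(LC).
Step 2 — ω₀ = 1/√(0.001·1.46e-06) = 2.617e+04 rad/s.
Step 3 — f₀ = ω₀/(2π) = 4165 Hz.
Step 4 — Series Q: Q = ω₀L/R = 2.617e+04·0.001/163 = 0.1606.

(a) f₀ = 4165 Hz  (b) Q = 0.1606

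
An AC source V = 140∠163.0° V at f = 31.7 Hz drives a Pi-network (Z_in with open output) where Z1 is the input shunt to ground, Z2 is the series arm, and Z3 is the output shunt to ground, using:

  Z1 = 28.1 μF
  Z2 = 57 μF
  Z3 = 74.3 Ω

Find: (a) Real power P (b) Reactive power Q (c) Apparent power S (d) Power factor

Step 1 — Angular frequency: ω = 2π·f = 2π·31.7 = 199.2 rad/s.
Step 2 — Component impedances:
  Z1: Z = 1/(jωC) = -j/(ω·C) = 0 - j178.7 Ω
  Z2: Z = 1/(jωC) = -j/(ω·C) = 0 - j88.08 Ω
  Z3: Z = R = 74.3 Ω
Step 3 — With open output, the series arm Z2 and the output shunt Z3 appear in series to ground: Z2 + Z3 = 74.3 - j88.08 Ω.
Step 4 — Parallel with input shunt Z1: Z_in = Z1 || (Z2 + Z3) = 30.93 - j67.61 Ω = 74.35∠-65.4° Ω.
Step 5 — Source phasor: V = 140∠163.0° V = -133.9 + j40.93 V.
Step 6 — Current: I = V / Z = -1.25 - j1.408 A = 1.883∠-131.6° A.
Step 7 — Complex power: S = V·I* = 109.7 - j239.7 VA.
Step 8 — Real power: P = Re(S) = 109.7 W.
Step 9 — Reactive power: Q = Im(S) = -239.7 VAR.
Step 10 — Apparent power: |S| = 263.6 VA.
Step 11 — Power factor: PF = P/|S| = 0.416 (leading).

(a) P = 109.7 W  (b) Q = -239.7 VAR  (c) S = 263.6 VA  (d) PF = 0.416 (leading)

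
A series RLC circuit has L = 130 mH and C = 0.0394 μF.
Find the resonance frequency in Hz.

Step 1 — Resonance condition Im(Z)=0 gives ω₀ = 1/√(LC).
Step 2 — ω₀ = 1/√(0.13·3.94e-08) = 1.397e+04 rad/s.
Step 3 — f₀ = ω₀/(2π) = 2224 Hz.

f₀ = 2224 Hz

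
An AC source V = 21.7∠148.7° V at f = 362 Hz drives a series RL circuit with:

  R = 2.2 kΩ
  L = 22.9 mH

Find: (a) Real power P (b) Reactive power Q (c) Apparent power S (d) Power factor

Step 1 — Angular frequency: ω = 2π·f = 2π·362 = 2275 rad/s.
Step 2 — Component impedances:
  R: Z = R = 2200 Ω
  L: Z = jωL = j·2275·0.0229 = 0 + j52.09 Ω
Step 3 — Series combination: Z_total = R + L = 2200 + j52.09 Ω = 2201∠1.4° Ω.
Step 4 — Source phasor: V = 21.7∠148.7° V = -18.54 + j11.27 V.
Step 5 — Current: I = V / Z = -0.008302 + j0.005321 A = 0.009861∠147.3° A.
Step 6 — Complex power: S = V·I* = 0.2139 + j0.005065 VA.
Step 7 — Real power: P = Re(S) = 0.2139 W.
Step 8 — Reactive power: Q = Im(S) = 0.005065 VAR.
Step 9 — Apparent power: |S| = 0.214 VA.
Step 10 — Power factor: PF = P/|S| = 0.9997 (lagging).

(a) P = 0.2139 W  (b) Q = 0.005065 VAR  (c) S = 0.214 VA  (d) PF = 0.9997 (lagging)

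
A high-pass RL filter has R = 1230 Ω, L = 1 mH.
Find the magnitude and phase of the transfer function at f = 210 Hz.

Step 1 — Angular frequency: ω = 2π·210 = 1319 rad/s.
Step 2 — Transfer function: H(jω) = jωL/(R + jωL).
Step 3 — Numerator jωL = j·1.319; denominator R + jωL = 1230 + j1.319.
Step 4 — H = 1.151e-06 + j0.001073.
Step 5 — Magnitude: |H| = 0.001073 (-59.4 dB); phase: φ = 89.9°.

|H| = 0.001073 (-59.4 dB), φ = 89.9°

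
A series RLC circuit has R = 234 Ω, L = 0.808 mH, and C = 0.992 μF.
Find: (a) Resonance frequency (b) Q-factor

Step 1 — Resonance condition Im(Z)=0 gives ω₀ = 1/√(LC).
Step 2 — ω₀ = 1/√(0.000808·9.92e-07) = 3.532e+04 rad/s.
Step 3 — f₀ = ω₀/(2π) = 5622 Hz.
Step 4 — Series Q: Q = ω₀L/R = 3.532e+04·0.000808/234 = 0.122.

(a) f₀ = 5622 Hz  (b) Q = 0.122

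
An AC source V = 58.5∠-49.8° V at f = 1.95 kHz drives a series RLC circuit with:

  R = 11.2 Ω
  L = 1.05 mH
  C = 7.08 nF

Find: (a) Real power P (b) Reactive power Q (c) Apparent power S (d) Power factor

Step 1 — Angular frequency: ω = 2π·f = 2π·1950 = 1.225e+04 rad/s.
Step 2 — Component impedances:
  R: Z = R = 11.2 Ω
  L: Z = jωL = j·1.225e+04·0.00105 = 0 + j12.86 Ω
  C: Z = 1/(jωC) = -j/(ω·C) = 0 - j1.153e+04 Ω
Step 3 — Series combination: Z_total = R + L + C = 11.2 - j1.152e+04 Ω = 1.152e+04∠-89.9° Ω.
Step 4 — Source phasor: V = 58.5∠-49.8° V = 37.76 - j44.68 V.
Step 5 — Current: I = V / Z = 0.003883 + j0.003275 A = 0.00508∠40.1° A.
Step 6 — Complex power: S = V·I* = 0.0002891 - j0.2972 VA.
Step 7 — Real power: P = Re(S) = 0.0002891 W.
Step 8 — Reactive power: Q = Im(S) = -0.2972 VAR.
Step 9 — Apparent power: |S| = 0.2972 VA.
Step 10 — Power factor: PF = P/|S| = 0.0009726 (leading).

(a) P = 0.0002891 W  (b) Q = -0.2972 VAR  (c) S = 0.2972 VA  (d) PF = 0.0009726 (leading)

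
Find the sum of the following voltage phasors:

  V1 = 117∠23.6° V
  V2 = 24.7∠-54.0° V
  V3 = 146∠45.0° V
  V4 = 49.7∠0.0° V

Step 1 — Convert each phasor to rectangular form:
  V1 = 117·(cos(23.6°) + j·sin(23.6°)) = 107.2 + j46.84 V
  V2 = 24.7·(cos(-54.0°) + j·sin(-54.0°)) = 14.52 - j19.98 V
  V3 = 146·(cos(45.0°) + j·sin(45.0°)) = 103.2 + j103.2 V
  V4 = 49.7·(cos(0.0°) + j·sin(0.0°)) = 49.7 V
Step 2 — Sum components: V_total = 274.7 + j130.1 V.
Step 3 — Convert to polar: |V_total| = 303.9 V, ∠V_total = 25.3°.

V_total = 303.9∠25.3° V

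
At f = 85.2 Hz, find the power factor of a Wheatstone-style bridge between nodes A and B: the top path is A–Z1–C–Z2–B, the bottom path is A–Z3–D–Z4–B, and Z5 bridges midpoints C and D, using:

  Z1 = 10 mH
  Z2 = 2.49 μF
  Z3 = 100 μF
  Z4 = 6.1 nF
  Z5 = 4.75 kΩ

Step 1 — Angular frequency: ω = 2π·f = 2π·85.2 = 535.3 rad/s.
Step 2 — Component impedances:
  Z1: Z = jωL = j·535.3·0.01 = 0 + j5.353 Ω
  Z2: Z = 1/(jωC) = -j/(ω·C) = 0 - j750.2 Ω
  Z3: Z = 1/(jωC) = -j/(ω·C) = 0 - j18.68 Ω
  Z4: Z = 1/(jωC) = -j/(ω·C) = 0 - j3.062e+05 Ω
  Z5: Z = R = 4750 Ω
Step 3 — Bridge requires nodal analysis (the Z5 bridge couples midpoints C and D, so the two paths cannot be reduced to a simple series/parallel combination). Setting node B to ground and injecting 1 A at node A, the 3-node admittance system at A, C, D solves to V_A = Z_AB = 0.006106 - j743 Ω = 743∠-90.0° Ω.
Step 4 — Power factor: PF = cos(φ) = Re(Z)/|Z| = 0.006106/743 = 8.218e-06.
Step 5 — Type: Im(Z) = -743 ⇒ leading (phase φ = -90.0°).

PF = 8.218e-06 (leading, φ = -90.0°)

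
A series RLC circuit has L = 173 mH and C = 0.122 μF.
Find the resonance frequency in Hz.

Step 1 — Resonance condition Im(Z)=0 gives ω₀ = 1/√(LC).
Step 2 — ω₀ = 1/√(0.173·1.22e-07) = 6883 rad/s.
Step 3 — f₀ = ω₀/(2π) = 1096 Hz.

f₀ = 1096 Hz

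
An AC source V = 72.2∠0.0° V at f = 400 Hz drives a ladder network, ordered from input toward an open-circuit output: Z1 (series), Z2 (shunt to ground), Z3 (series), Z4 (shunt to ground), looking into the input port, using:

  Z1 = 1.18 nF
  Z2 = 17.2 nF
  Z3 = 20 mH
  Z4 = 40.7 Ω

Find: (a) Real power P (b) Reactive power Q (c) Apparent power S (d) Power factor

Step 1 — Angular frequency: ω = 2π·f = 2π·400 = 2513 rad/s.
Step 2 — Component impedances:
  Z1: Z = 1/(jωC) = -j/(ω·C) = 0 - j3.372e+05 Ω
  Z2: Z = 1/(jωC) = -j/(ω·C) = 0 - j2.313e+04 Ω
  Z3: Z = jωL = j·2513·0.02 = 0 + j50.27 Ω
  Z4: Z = R = 40.7 Ω
Step 3 — Ladder network (open output): work backward from the far end, alternating series and parallel combinations. Z_in = 40.88 - j3.371e+05 Ω = 3.371e+05∠-90.0° Ω.
Step 4 — Source phasor: V = 72.2∠0.0° V = 72.2 V.
Step 5 — Current: I = V / Z = 2.597e-08 + j0.0002142 A = 0.0002142∠90.0° A.
Step 6 — Complex power: S = V·I* = 1.875e-06 - j0.01546 VA.
Step 7 — Real power: P = Re(S) = 1.875e-06 W.
Step 8 — Reactive power: Q = Im(S) = -0.01546 VAR.
Step 9 — Apparent power: |S| = 0.01546 VA.
Step 10 — Power factor: PF = P/|S| = 0.0001212 (leading).

(a) P = 1.875e-06 W  (b) Q = -0.01546 VAR  (c) S = 0.01546 VA  (d) PF = 0.0001212 (leading)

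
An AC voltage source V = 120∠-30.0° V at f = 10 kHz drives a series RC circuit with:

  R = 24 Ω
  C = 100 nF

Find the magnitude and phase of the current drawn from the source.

Step 1 — Angular frequency: ω = 2π·f = 2π·1e+04 = 6.283e+04 rad/s.
Step 2 — Component impedances:
  R: Z = R = 24 Ω
  C: Z = 1/(jωC) = -j/(ω·C) = 0 - j159.2 Ω
Step 3 — Series combination: Z_total = R + C = 24 - j159.2 Ω = 161∠-81.4° Ω.
Step 4 — Source phasor: V = 120∠-30.0° V = 103.9 - j60 V.
Step 5 — Ohm's law: I = V / Z_total = (103.9 - j60) / (24 - j159.2) = 0.4649 + j0.5829 A.
Step 6 — Convert to polar: |I| = 0.7456 A, ∠I = 51.4°.

I = 0.7456∠51.4° A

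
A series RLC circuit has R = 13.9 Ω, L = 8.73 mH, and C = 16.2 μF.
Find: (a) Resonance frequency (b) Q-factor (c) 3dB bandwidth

Step 1 — Resonance: ω₀ = 1/√(LC) = 1/√(0.00873·1.62e-05) = 2659 rad/s.
Step 2 — f₀ = ω₀/(2π) = 423.2 Hz.
Step 3 — Series Q: Q = ω₀L/R = 2659·0.00873/13.9 = 1.67.
Step 4 — Bandwidth: Δω = ω₀/Q = 1592 rad/s; BW = Δω/(2π) = 253.4 Hz.

(a) f₀ = 423.2 Hz  (b) Q = 1.67  (c) BW = 253.4 Hz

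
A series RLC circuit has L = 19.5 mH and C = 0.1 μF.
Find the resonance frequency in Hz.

Step 1 — Resonance condition Im(Z)=0 gives ω₀ = 1/√(LC).
Step 2 — ω₀ = 1/√(0.0195·1e-07) = 2.265e+04 rad/s.
Step 3 — f₀ = ω₀/(2π) = 3604 Hz.

f₀ = 3604 Hz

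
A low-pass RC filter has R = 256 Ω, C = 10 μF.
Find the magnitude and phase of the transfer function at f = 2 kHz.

Step 1 — Angular frequency: ω = 2π·2000 = 1.257e+04 rad/s.
Step 2 — Transfer function: H(jω) = 1/(1 + jωRC).
Step 3 — Denominator: 1 + jωRC = 1 + j·1.257e+04·256·1e-05 = 1 + j32.17.
Step 4 — H = 0.0009653 - j0.03105.
Step 5 — Magnitude: |H| = 0.03107 (-30.2 dB); phase: φ = -88.2°.

|H| = 0.03107 (-30.2 dB), φ = -88.2°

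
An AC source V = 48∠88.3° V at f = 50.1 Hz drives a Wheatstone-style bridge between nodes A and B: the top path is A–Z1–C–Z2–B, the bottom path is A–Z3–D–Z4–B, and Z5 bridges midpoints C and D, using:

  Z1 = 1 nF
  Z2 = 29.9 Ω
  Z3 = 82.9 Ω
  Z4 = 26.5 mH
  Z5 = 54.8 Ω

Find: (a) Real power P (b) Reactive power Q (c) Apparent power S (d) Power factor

Step 1 — Angular frequency: ω = 2π·f = 2π·50.1 = 314.8 rad/s.
Step 2 — Component impedances:
  Z1: Z = 1/(jωC) = -j/(ω·C) = 0 - j3.177e+06 Ω
  Z2: Z = R = 29.9 Ω
  Z3: Z = R = 82.9 Ω
  Z4: Z = jωL = j·314.8·0.0265 = 0 + j8.342 Ω
  Z5: Z = R = 54.8 Ω
Step 3 — Bridge requires nodal analysis (the Z5 bridge couples midpoints C and D, so the two paths cannot be reduced to a simple series/parallel combination). Setting node B to ground and injecting 1 A at node A, the 3-node admittance system at A, C, D solves to V_A = Z_AB = 83.71 + j8.26 Ω = 84.12∠5.6° Ω.
Step 4 — Source phasor: V = 48∠88.3° V = 1.424 + j47.98 V.
Step 5 — Current: I = V / Z = 0.07285 + j0.5659 A = 0.5706∠82.7° A.
Step 6 — Complex power: S = V·I* = 27.26 + j2.689 VA.
Step 7 — Real power: P = Re(S) = 27.26 W.
Step 8 — Reactive power: Q = Im(S) = 2.689 VAR.
Step 9 — Apparent power: |S| = 27.39 VA.
Step 10 — Power factor: PF = P/|S| = 0.9952 (lagging).

(a) P = 27.26 W  (b) Q = 2.689 VAR  (c) S = 27.39 VA  (d) PF = 0.9952 (lagging)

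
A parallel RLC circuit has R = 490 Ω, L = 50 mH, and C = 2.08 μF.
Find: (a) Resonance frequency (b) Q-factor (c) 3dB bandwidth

Step 1 — Resonance: ω₀ = 1/√(LC) = 1/√(0.05·2.08e-06) = 3101 rad/s.
Step 2 — f₀ = ω₀/(2π) = 493.5 Hz.
Step 3 — Parallel Q: Q = R/(ω₀L) = 490/(3101·0.05) = 3.16.
Step 4 — Bandwidth: Δω = ω₀/Q = 981.2 rad/s; BW = Δω/(2π) = 156.2 Hz.

(a) f₀ = 493.5 Hz  (b) Q = 3.16  (c) BW = 156.2 Hz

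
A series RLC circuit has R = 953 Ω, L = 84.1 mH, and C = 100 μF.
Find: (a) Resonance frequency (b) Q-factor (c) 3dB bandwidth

Step 1 — Resonance condition Im(Z)=0 gives ω₀ = 1/√(LC).
Step 2 — ω₀ = 1/√(0.0841·0.0001) = 344.8 rad/s.
Step 3 — f₀ = ω₀/(2π) = 54.88 Hz.
Step 4 — Series Q: Q = ω₀L/R = 344.8·0.0841/953 = 0.03043.
Step 5 — 3dB bandwidth: Δω = ω₀/Q = 1.133e+04 rad/s; BW = Δω/(2π) = 1804 Hz.

(a) f₀ = 54.88 Hz  (b) Q = 0.03043  (c) BW = 1804 Hz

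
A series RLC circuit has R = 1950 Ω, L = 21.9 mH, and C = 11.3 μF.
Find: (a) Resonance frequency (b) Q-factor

Step 1 — Resonance condition Im(Z)=0 gives ω₀ = 1/√(LC).
Step 2 — ω₀ = 1/√(0.0219·1.13e-05) = 2010 rad/s.
Step 3 — f₀ = ω₀/(2π) = 319.9 Hz.
Step 4 — Series Q: Q = ω₀L/R = 2010·0.0219/1950 = 0.02258.

(a) f₀ = 319.9 Hz  (b) Q = 0.02258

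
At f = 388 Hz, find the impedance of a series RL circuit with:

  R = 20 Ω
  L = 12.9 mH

Step 1 — Angular frequency: ω = 2π·f = 2π·388 = 2438 rad/s.
Step 2 — Component impedances:
  R: Z = R = 20 Ω
  L: Z = jωL = j·2438·0.0129 = 0 + j31.45 Ω
Step 3 — Series combination: Z_total = R + L = 20 + j31.45 Ω = 37.27∠57.5° Ω.

Z = 20 + j31.45 Ω = 37.27∠57.5° Ω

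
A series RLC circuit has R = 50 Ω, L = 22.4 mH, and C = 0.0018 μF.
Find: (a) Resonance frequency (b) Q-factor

Step 1 — Resonance condition Im(Z)=0 gives ω₀ = 1/√(LC).
Step 2 — ω₀ = 1/√(0.0224·1.8e-09) = 1.575e+05 rad/s.
Step 3 — f₀ = ω₀/(2π) = 2.506e+04 Hz.
Step 4 — Series Q: Q = ω₀L/R = 1.575e+05·0.0224/50 = 70.55.

(a) f₀ = 2.506e+04 Hz  (b) Q = 70.55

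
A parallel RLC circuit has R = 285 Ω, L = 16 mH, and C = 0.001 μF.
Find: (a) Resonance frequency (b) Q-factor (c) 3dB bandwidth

Step 1 — Resonance: ω₀ = 1/√(LC) = 1/√(0.016·1e-09) = 2.5e+05 rad/s.
Step 2 — f₀ = ω₀/(2π) = 3.979e+04 Hz.
Step 3 — Parallel Q: Q = R/(ω₀L) = 285/(2.5e+05·0.016) = 0.07125.
Step 4 — Bandwidth: Δω = ω₀/Q = 3.509e+06 rad/s; BW = Δω/(2π) = 5.584e+05 Hz.

(a) f₀ = 3.979e+04 Hz  (b) Q = 0.07125  (c) BW = 5.584e+05 Hz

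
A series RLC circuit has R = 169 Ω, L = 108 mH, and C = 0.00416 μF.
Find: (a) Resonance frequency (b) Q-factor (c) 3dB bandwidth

Step 1 — Resonance condition Im(Z)=0 gives ω₀ = 1/√(LC).
Step 2 — ω₀ = 1/√(0.108·4.16e-09) = 4.718e+04 rad/s.
Step 3 — f₀ = ω₀/(2π) = 7509 Hz.
Step 4 — Series Q: Q = ω₀L/R = 4.718e+04·0.108/169 = 30.15.
Step 5 — 3dB bandwidth: Δω = ω₀/Q = 1565 rad/s; BW = Δω/(2π) = 249 Hz.

(a) f₀ = 7509 Hz  (b) Q = 30.15  (c) BW = 249 Hz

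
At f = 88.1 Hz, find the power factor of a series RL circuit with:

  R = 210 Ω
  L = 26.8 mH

Step 1 — Angular frequency: ω = 2π·f = 2π·88.1 = 553.5 rad/s.
Step 2 — Component impedances:
  R: Z = R = 210 Ω
  L: Z = jωL = j·553.5·0.0268 = 0 + j14.84 Ω
Step 3 — Series combination: Z_total = R + L = 210 + j14.84 Ω = 210.5∠4.0° Ω.
Step 4 — Power factor: PF = cos(φ) = Re(Z)/|Z| = 210/210.52 = 0.9975.
Step 5 — Type: Im(Z) = 14.84 ⇒ lagging (phase φ = 4.0°).

PF = 0.9975 (lagging, φ = 4.0°)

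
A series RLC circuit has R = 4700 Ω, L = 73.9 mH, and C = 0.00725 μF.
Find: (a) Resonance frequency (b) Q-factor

Step 1 — Resonance condition Im(Z)=0 gives ω₀ = 1/√(LC).
Step 2 — ω₀ = 1/√(0.0739·7.25e-09) = 4.32e+04 rad/s.
Step 3 — f₀ = ω₀/(2π) = 6876 Hz.
Step 4 — Series Q: Q = ω₀L/R = 4.32e+04·0.0739/4700 = 0.6793.

(a) f₀ = 6876 Hz  (b) Q = 0.6793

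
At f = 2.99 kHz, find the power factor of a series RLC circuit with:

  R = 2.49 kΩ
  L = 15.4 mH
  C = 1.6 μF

Step 1 — Angular frequency: ω = 2π·f = 2π·2990 = 1.879e+04 rad/s.
Step 2 — Component impedances:
  R: Z = R = 2490 Ω
  L: Z = jωL = j·1.879e+04·0.0154 = 0 + j289.3 Ω
  C: Z = 1/(jωC) = -j/(ω·C) = 0 - j33.27 Ω
Step 3 — Series combination: Z_total = R + L + C = 2490 + j256 Ω = 2503∠5.9° Ω.
Step 4 — Power factor: PF = cos(φ) = Re(Z)/|Z| = 2490/2503 = 0.9948.
Step 5 — Type: Im(Z) = 256 ⇒ lagging (phase φ = 5.9°).

PF = 0.9948 (lagging, φ = 5.9°)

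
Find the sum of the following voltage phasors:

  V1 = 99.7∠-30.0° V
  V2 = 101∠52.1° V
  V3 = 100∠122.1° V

Step 1 — Convert each phasor to rectangular form:
  V1 = 99.7·(cos(-30.0°) + j·sin(-30.0°)) = 86.34 - j49.85 V
  V2 = 101·(cos(52.1°) + j·sin(52.1°)) = 62.04 + j79.7 V
  V3 = 100·(cos(122.1°) + j·sin(122.1°)) = -53.14 + j84.71 V
Step 2 — Sum components: V_total = 95.25 + j114.6 V.
Step 3 — Convert to polar: |V_total| = 149 V, ∠V_total = 50.3°.

V_total = 149∠50.3° V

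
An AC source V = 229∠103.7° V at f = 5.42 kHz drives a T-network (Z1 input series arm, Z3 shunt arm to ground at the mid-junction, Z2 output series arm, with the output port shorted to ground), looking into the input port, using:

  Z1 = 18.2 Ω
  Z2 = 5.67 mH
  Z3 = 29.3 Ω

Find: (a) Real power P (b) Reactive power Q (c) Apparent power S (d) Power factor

Step 1 — Angular frequency: ω = 2π·f = 2π·5420 = 3.405e+04 rad/s.
Step 2 — Component impedances:
  Z1: Z = R = 18.2 Ω
  Z2: Z = jωL = j·3.405e+04·0.00567 = 0 + j193.1 Ω
  Z3: Z = R = 29.3 Ω
Step 3 — With the output port shorted to ground, the output series arm Z2 runs from the junction to ground; the shunt arm Z3 also runs from the junction to ground. They appear in parallel: Z3 || Z2 = 28.64 + j4.346 Ω.
Step 4 — Series with input arm Z1: Z_in = Z1 + (Z3 || Z2) = 46.84 + j4.346 Ω = 47.04∠5.3° Ω.
Step 5 — Source phasor: V = 229∠103.7° V = -54.24 + j222.5 V.
Step 6 — Current: I = V / Z = -0.7111 + j4.816 A = 4.868∠98.4° A.
Step 7 — Complex power: S = V·I* = 1110 + j103 VA.
Step 8 — Real power: P = Re(S) = 1110 W.
Step 9 — Reactive power: Q = Im(S) = 103 VAR.
Step 10 — Apparent power: |S| = 1115 VA.
Step 11 — Power factor: PF = P/|S| = 0.9957 (lagging).

(a) P = 1110 W  (b) Q = 103 VAR  (c) S = 1115 VA  (d) PF = 0.9957 (lagging)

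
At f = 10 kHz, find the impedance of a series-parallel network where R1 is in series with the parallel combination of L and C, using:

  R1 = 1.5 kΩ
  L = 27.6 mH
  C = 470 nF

Step 1 — Angular frequency: ω = 2π·f = 2π·1e+04 = 6.283e+04 rad/s.
Step 2 — Component impedances:
  R1: Z = R = 1500 Ω
  L: Z = jωL = j·6.283e+04·0.0276 = 0 + j1734 Ω
  C: Z = 1/(jωC) = -j/(ω·C) = 0 - j33.86 Ω
Step 3 — Parallel branch: L || C = 1/(1/L + 1/C) = 0 - j34.54 Ω.
Step 4 — Series with R1: Z_total = R1 + (L || C) = 1500 - j34.54 Ω = 1500∠-1.3° Ω.

Z = 1500 - j34.54 Ω = 1500∠-1.3° Ω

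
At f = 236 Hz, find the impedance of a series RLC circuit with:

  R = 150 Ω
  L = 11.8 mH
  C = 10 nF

Step 1 — Angular frequency: ω = 2π·f = 2π·236 = 1483 rad/s.
Step 2 — Component impedances:
  R: Z = R = 150 Ω
  L: Z = jωL = j·1483·0.0118 = 0 + j17.5 Ω
  C: Z = 1/(jωC) = -j/(ω·C) = 0 - j6.744e+04 Ω
Step 3 — Series combination: Z_total = R + L + C = 150 - j6.742e+04 Ω = 6.742e+04∠-89.9° Ω.

Z = 150 - j6.742e+04 Ω = 6.742e+04∠-89.9° Ω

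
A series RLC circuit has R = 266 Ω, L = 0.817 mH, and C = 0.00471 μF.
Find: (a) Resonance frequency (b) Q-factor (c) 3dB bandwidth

Step 1 — Resonance: ω₀ = 1/√(LC) = 1/√(0.000817·4.71e-09) = 5.098e+05 rad/s.
Step 2 — f₀ = ω₀/(2π) = 8.113e+04 Hz.
Step 3 — Series Q: Q = ω₀L/R = 5.098e+05·0.000817/266 = 1.566.
Step 4 — Bandwidth: Δω = ω₀/Q = 3.256e+05 rad/s; BW = Δω/(2π) = 5.182e+04 Hz.

(a) f₀ = 8.113e+04 Hz  (b) Q = 1.566  (c) BW = 5.182e+04 Hz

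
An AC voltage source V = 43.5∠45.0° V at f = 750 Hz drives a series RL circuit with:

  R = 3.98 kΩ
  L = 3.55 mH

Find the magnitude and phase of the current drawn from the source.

Step 1 — Angular frequency: ω = 2π·f = 2π·750 = 4712 rad/s.
Step 2 — Component impedances:
  R: Z = R = 3980 Ω
  L: Z = jωL = j·4712·0.00355 = 0 + j16.73 Ω
Step 3 — Series combination: Z_total = R + L = 3980 + j16.73 Ω = 3980∠0.2° Ω.
Step 4 — Source phasor: V = 43.5∠45.0° V = 30.76 + j30.76 V.
Step 5 — Ohm's law: I = V / Z_total = (30.76 + j30.76) / (3980 + j16.73) = 0.007761 + j0.007696 A.
Step 6 — Convert to polar: |I| = 0.01093 A, ∠I = 44.8°.

I = 0.01093∠44.8° A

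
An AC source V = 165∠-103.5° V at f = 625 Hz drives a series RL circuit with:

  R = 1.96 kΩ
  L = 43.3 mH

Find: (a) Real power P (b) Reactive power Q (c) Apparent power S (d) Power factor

Step 1 — Angular frequency: ω = 2π·f = 2π·625 = 3927 rad/s.
Step 2 — Component impedances:
  R: Z = R = 1960 Ω
  L: Z = jωL = j·3927·0.0433 = 0 + j170 Ω
Step 3 — Series combination: Z_total = R + L = 1960 + j170 Ω = 1967∠5.0° Ω.
Step 4 — Source phasor: V = 165∠-103.5° V = -38.52 - j160.4 V.
Step 5 — Current: I = V / Z = -0.02655 - j0.07955 A = 0.08387∠-108.5° A.
Step 6 — Complex power: S = V·I* = 13.79 + j1.196 VA.
Step 7 — Real power: P = Re(S) = 13.79 W.
Step 8 — Reactive power: Q = Im(S) = 1.196 VAR.
Step 9 — Apparent power: |S| = 13.84 VA.
Step 10 — Power factor: PF = P/|S| = 0.9963 (lagging).

(a) P = 13.79 W  (b) Q = 1.196 VAR  (c) S = 13.84 VA  (d) PF = 0.9963 (lagging)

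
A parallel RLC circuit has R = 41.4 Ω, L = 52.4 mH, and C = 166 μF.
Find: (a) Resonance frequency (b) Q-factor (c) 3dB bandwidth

Step 1 — Resonance: ω₀ = 1/√(LC) = 1/√(0.0524·0.000166) = 339.1 rad/s.
Step 2 — f₀ = ω₀/(2π) = 53.96 Hz.
Step 3 — Parallel Q: Q = R/(ω₀L) = 41.4/(339.1·0.0524) = 2.33.
Step 4 — Bandwidth: Δω = ω₀/Q = 145.5 rad/s; BW = Δω/(2π) = 23.16 Hz.

(a) f₀ = 53.96 Hz  (b) Q = 2.33  (c) BW = 23.16 Hz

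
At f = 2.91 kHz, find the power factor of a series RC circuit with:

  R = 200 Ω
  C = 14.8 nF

Step 1 — Angular frequency: ω = 2π·f = 2π·2910 = 1.828e+04 rad/s.
Step 2 — Component impedances:
  R: Z = R = 200 Ω
  C: Z = 1/(jωC) = -j/(ω·C) = 0 - j3695 Ω
Step 3 — Series combination: Z_total = R + C = 200 - j3695 Ω = 3701∠-86.9° Ω.
Step 4 — Power factor: PF = cos(φ) = Re(Z)/|Z| = 200/3701 = 0.05404.
Step 5 — Type: Im(Z) = -3695 ⇒ leading (phase φ = -86.9°).

PF = 0.05404 (leading, φ = -86.9°)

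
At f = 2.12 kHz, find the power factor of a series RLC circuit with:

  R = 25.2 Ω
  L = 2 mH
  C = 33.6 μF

Step 1 — Angular frequency: ω = 2π·f = 2π·2120 = 1.332e+04 rad/s.
Step 2 — Component impedances:
  R: Z = R = 25.2 Ω
  L: Z = jωL = j·1.332e+04·0.002 = 0 + j26.64 Ω
  C: Z = 1/(jωC) = -j/(ω·C) = 0 - j2.234 Ω
Step 3 — Series combination: Z_total = R + L + C = 25.2 + j24.41 Ω = 35.08∠44.1° Ω.
Step 4 — Power factor: PF = cos(φ) = Re(Z)/|Z| = 25.2/35.082 = 0.7183.
Step 5 — Type: Im(Z) = 24.41 ⇒ lagging (phase φ = 44.1°).

PF = 0.7183 (lagging, φ = 44.1°)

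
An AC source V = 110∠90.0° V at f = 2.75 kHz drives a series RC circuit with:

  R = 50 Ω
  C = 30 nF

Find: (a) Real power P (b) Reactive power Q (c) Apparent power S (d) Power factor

Step 1 — Angular frequency: ω = 2π·f = 2π·2750 = 1.728e+04 rad/s.
Step 2 — Component impedances:
  R: Z = R = 50 Ω
  C: Z = 1/(jωC) = -j/(ω·C) = 0 - j1929 Ω
Step 3 — Series combination: Z_total = R + C = 50 - j1929 Ω = 1930∠-88.5° Ω.
Step 4 — Source phasor: V = 110∠90.0° V = 0 + j110 V.
Step 5 — Current: I = V / Z = -0.05698 + j0.001477 A = 0.057∠178.5° A.
Step 6 — Complex power: S = V·I* = 0.1625 - j6.268 VA.
Step 7 — Real power: P = Re(S) = 0.1625 W.
Step 8 — Reactive power: Q = Im(S) = -6.268 VAR.
Step 9 — Apparent power: |S| = 6.27 VA.
Step 10 — Power factor: PF = P/|S| = 0.02591 (leading).

(a) P = 0.1625 W  (b) Q = -6.268 VAR  (c) S = 6.27 VA  (d) PF = 0.02591 (leading)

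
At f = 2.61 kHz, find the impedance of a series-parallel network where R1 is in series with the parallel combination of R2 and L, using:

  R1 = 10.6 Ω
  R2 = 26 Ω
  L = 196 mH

Step 1 — Angular frequency: ω = 2π·f = 2π·2610 = 1.64e+04 rad/s.
Step 2 — Component impedances:
  R1: Z = R = 10.6 Ω
  R2: Z = R = 26 Ω
  L: Z = jωL = j·1.64e+04·0.196 = 0 + j3214 Ω
Step 3 — Parallel branch: R2 || L = 1/(1/R2 + 1/L) = 26 + j0.2103 Ω.
Step 4 — Series with R1: Z_total = R1 + (R2 || L) = 36.6 + j0.2103 Ω = 36.6∠0.3° Ω.

Z = 36.6 + j0.2103 Ω = 36.6∠0.3° Ω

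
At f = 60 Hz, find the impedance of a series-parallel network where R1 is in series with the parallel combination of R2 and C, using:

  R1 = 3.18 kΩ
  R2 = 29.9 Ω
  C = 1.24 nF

Step 1 — Angular frequency: ω = 2π·f = 2π·60 = 377 rad/s.
Step 2 — Component impedances:
  R1: Z = R = 3180 Ω
  R2: Z = R = 29.9 Ω
  C: Z = 1/(jωC) = -j/(ω·C) = 0 - j2.139e+06 Ω
Step 3 — Parallel branch: R2 || C = 1/(1/R2 + 1/C) = 29.9 - j0.0004179 Ω.
Step 4 — Series with R1: Z_total = R1 + (R2 || C) = 3210 - j0.0004179 Ω = 3210∠-0.0° Ω.

Z = 3210 - j0.0004179 Ω = 3210∠-0.0° Ω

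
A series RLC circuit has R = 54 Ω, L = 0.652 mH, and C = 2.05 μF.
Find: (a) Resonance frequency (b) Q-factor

Step 1 — Resonance condition Im(Z)=0 gives ω₀ = 1/√(LC).
Step 2 — ω₀ = 1/√(0.000652·2.05e-06) = 2.735e+04 rad/s.
Step 3 — f₀ = ω₀/(2π) = 4353 Hz.
Step 4 — Series Q: Q = ω₀L/R = 2.735e+04·0.000652/54 = 0.3303.

(a) f₀ = 4353 Hz  (b) Q = 0.3303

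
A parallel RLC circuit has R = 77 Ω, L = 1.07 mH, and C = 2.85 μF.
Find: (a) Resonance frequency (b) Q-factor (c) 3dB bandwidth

Step 1 — Resonance: ω₀ = 1/√(LC) = 1/√(0.00107·2.85e-06) = 1.811e+04 rad/s.
Step 2 — f₀ = ω₀/(2π) = 2882 Hz.
Step 3 — Parallel Q: Q = R/(ω₀L) = 77/(1.811e+04·0.00107) = 3.974.
Step 4 — Bandwidth: Δω = ω₀/Q = 4557 rad/s; BW = Δω/(2π) = 725.2 Hz.

(a) f₀ = 2882 Hz  (b) Q = 3.974  (c) BW = 725.2 Hz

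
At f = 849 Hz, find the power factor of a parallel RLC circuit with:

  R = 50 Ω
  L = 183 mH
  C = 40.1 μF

Step 1 — Angular frequency: ω = 2π·f = 2π·849 = 5334 rad/s.
Step 2 — Component impedances:
  R: Z = R = 50 Ω
  L: Z = jωL = j·5334·0.183 = 0 + j976.2 Ω
  C: Z = 1/(jωC) = -j/(ω·C) = 0 - j4.675 Ω
Step 3 — Parallel combination: 1/Z_total = 1/R + 1/L + 1/C; Z_total = 0.4374 - j4.656 Ω = 4.677∠-84.6° Ω.
Step 4 — Power factor: PF = cos(φ) = Re(Z)/|Z| = 0.437441/4.67676 = 0.09354.
Step 5 — Type: Im(Z) = -4.656 ⇒ leading (phase φ = -84.6°).

PF = 0.09354 (leading, φ = -84.6°)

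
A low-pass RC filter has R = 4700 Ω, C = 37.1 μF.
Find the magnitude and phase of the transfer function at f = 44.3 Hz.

Step 1 — Angular frequency: ω = 2π·44.3 = 278.3 rad/s.
Step 2 — Transfer function: H(jω) = 1/(1 + jωRC).
Step 3 — Denominator: 1 + jωRC = 1 + j·278.3·4700·3.71e-05 = 1 + j48.54.
Step 4 — H = 0.0004243 - j0.02059.
Step 5 — Magnitude: |H| = 0.0206 (-33.7 dB); phase: φ = -88.8°.

|H| = 0.0206 (-33.7 dB), φ = -88.8°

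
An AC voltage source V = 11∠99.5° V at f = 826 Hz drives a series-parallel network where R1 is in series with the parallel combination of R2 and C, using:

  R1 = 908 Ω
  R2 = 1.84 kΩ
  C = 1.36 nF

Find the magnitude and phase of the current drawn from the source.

Step 1 — Angular frequency: ω = 2π·f = 2π·826 = 5190 rad/s.
Step 2 — Component impedances:
  R1: Z = R = 908 Ω
  R2: Z = R = 1840 Ω
  C: Z = 1/(jωC) = -j/(ω·C) = 0 - j1.417e+05 Ω
Step 3 — Parallel branch: R2 || C = 1/(1/R2 + 1/C) = 1840 - j23.89 Ω.
Step 4 — Series with R1: Z_total = R1 + (R2 || C) = 2748 - j23.89 Ω = 2748∠-0.5° Ω.
Step 5 — Source phasor: V = 11∠99.5° V = -1.816 + j10.85 V.
Step 6 — Ohm's law: I = V / Z_total = (-1.816 + j10.85) / (2748 - j23.89) = -0.000695 + j0.003942 A.
Step 7 — Convert to polar: |I| = 0.004003 A, ∠I = 100.0°.

I = 0.004003∠100.0° A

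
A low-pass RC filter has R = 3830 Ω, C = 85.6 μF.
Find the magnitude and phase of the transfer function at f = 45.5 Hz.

Step 1 — Angular frequency: ω = 2π·45.5 = 285.9 rad/s.
Step 2 — Transfer function: H(jω) = 1/(1 + jωRC).
Step 3 — Denominator: 1 + jωRC = 1 + j·285.9·3830·8.56e-05 = 1 + j93.73.
Step 4 — H = 0.0001138 - j0.01067.
Step 5 — Magnitude: |H| = 0.01067 (-39.4 dB); phase: φ = -89.4°.

|H| = 0.01067 (-39.4 dB), φ = -89.4°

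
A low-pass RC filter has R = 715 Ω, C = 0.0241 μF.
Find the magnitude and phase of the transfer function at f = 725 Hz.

Step 1 — Angular frequency: ω = 2π·725 = 4555 rad/s.
Step 2 — Transfer function: H(jω) = 1/(1 + jωRC).
Step 3 — Denominator: 1 + jωRC = 1 + j·4555·715·2.41e-08 = 1 + j0.07849.
Step 4 — H = 0.9939 - j0.07801.
Step 5 — Magnitude: |H| = 0.9969 (-0.0 dB); phase: φ = -4.5°.

|H| = 0.9969 (-0.0 dB), φ = -4.5°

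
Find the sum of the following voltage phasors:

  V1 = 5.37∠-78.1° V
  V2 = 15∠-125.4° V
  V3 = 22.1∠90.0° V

Step 1 — Convert each phasor to rectangular form:
  V1 = 5.37·(cos(-78.1°) + j·sin(-78.1°)) = 1.107 - j5.255 V
  V2 = 15·(cos(-125.4°) + j·sin(-125.4°)) = -8.689 - j12.23 V
  V3 = 22.1·(cos(90.0°) + j·sin(90.0°)) = 0 + j22.1 V
Step 2 — Sum components: V_total = -7.582 + j4.618 V.
Step 3 — Convert to polar: |V_total| = 8.878 V, ∠V_total = 148.7°.

V_total = 8.878∠148.7° V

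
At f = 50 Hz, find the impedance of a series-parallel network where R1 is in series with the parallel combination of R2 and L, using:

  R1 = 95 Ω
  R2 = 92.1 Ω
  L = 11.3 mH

Step 1 — Angular frequency: ω = 2π·f = 2π·50 = 314.2 rad/s.
Step 2 — Component impedances:
  R1: Z = R = 95 Ω
  R2: Z = R = 92.1 Ω
  L: Z = jωL = j·314.2·0.0113 = 0 + j3.55 Ω
Step 3 — Parallel branch: R2 || L = 1/(1/R2 + 1/L) = 0.1366 + j3.545 Ω.
Step 4 — Series with R1: Z_total = R1 + (R2 || L) = 95.14 + j3.545 Ω = 95.2∠2.1° Ω.

Z = 95.14 + j3.545 Ω = 95.2∠2.1° Ω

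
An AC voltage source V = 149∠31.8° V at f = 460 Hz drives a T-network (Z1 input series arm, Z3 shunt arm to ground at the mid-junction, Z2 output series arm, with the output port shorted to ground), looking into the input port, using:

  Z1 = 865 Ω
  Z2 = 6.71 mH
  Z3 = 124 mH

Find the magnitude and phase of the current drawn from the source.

Step 1 — Angular frequency: ω = 2π·f = 2π·460 = 2890 rad/s.
Step 2 — Component impedances:
  Z1: Z = R = 865 Ω
  Z2: Z = jωL = j·2890·0.00671 = 0 + j19.39 Ω
  Z3: Z = jωL = j·2890·0.124 = 0 + j358.4 Ω
Step 3 — With the output port shorted to ground, the output series arm Z2 runs from the junction to ground; the shunt arm Z3 also runs from the junction to ground. They appear in parallel: Z3 || Z2 = 0 + j18.4 Ω.
Step 4 — Series with input arm Z1: Z_in = Z1 + (Z3 || Z2) = 865 + j18.4 Ω = 865.2∠1.2° Ω.
Step 5 — Source phasor: V = 149∠31.8° V = 126.6 + j78.52 V.
Step 6 — Ohm's law: I = V / Z_total = (126.6 + j78.52) / (865 + j18.4) = 0.1483 + j0.08762 A.
Step 7 — Convert to polar: |I| = 0.1722 A, ∠I = 30.6°.

I = 0.1722∠30.6° A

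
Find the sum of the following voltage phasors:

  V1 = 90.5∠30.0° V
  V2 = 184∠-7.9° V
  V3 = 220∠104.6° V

Step 1 — Convert each phasor to rectangular form:
  V1 = 90.5·(cos(30.0°) + j·sin(30.0°)) = 78.38 + j45.25 V
  V2 = 184·(cos(-7.9°) + j·sin(-7.9°)) = 182.3 - j25.29 V
  V3 = 220·(cos(104.6°) + j·sin(104.6°)) = -55.46 + j212.9 V
Step 2 — Sum components: V_total = 205.2 + j232.9 V.
Step 3 — Convert to polar: |V_total| = 310.4 V, ∠V_total = 48.6°.

V_total = 310.4∠48.6° V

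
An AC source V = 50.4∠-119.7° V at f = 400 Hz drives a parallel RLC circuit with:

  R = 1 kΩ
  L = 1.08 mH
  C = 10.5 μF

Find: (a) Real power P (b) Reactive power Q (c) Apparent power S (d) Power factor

Step 1 — Angular frequency: ω = 2π·f = 2π·400 = 2513 rad/s.
Step 2 — Component impedances:
  R: Z = R = 1000 Ω
  L: Z = jωL = j·2513·0.00108 = 0 + j2.714 Ω
  C: Z = 1/(jωC) = -j/(ω·C) = 0 - j37.89 Ω
Step 3 — Parallel combination: 1/Z_total = 1/R + 1/L + 1/C; Z_total = 0.008548 + j2.924 Ω = 2.924∠89.8° Ω.
Step 4 — Source phasor: V = 50.4∠-119.7° V = -24.97 - j43.78 V.
Step 5 — Current: I = V / Z = -15 + j8.497 A = 17.24∠150.5° A.
Step 6 — Complex power: S = V·I* = 2.54 + j868.8 VA.
Step 7 — Real power: P = Re(S) = 2.54 W.
Step 8 — Reactive power: Q = Im(S) = 868.8 VAR.
Step 9 — Apparent power: |S| = 868.8 VA.
Step 10 — Power factor: PF = P/|S| = 0.002924 (lagging).

(a) P = 2.54 W  (b) Q = 868.8 VAR  (c) S = 868.8 VA  (d) PF = 0.002924 (lagging)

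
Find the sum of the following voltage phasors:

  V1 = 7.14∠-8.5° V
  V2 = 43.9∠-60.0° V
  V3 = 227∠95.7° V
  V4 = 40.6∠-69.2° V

Step 1 — Convert each phasor to rectangular form:
  V1 = 7.14·(cos(-8.5°) + j·sin(-8.5°)) = 7.062 - j1.055 V
  V2 = 43.9·(cos(-60.0°) + j·sin(-60.0°)) = 21.95 - j38.02 V
  V3 = 227·(cos(95.7°) + j·sin(95.7°)) = -22.55 + j225.9 V
  V4 = 40.6·(cos(-69.2°) + j·sin(-69.2°)) = 14.42 - j37.95 V
Step 2 — Sum components: V_total = 20.88 + j148.8 V.
Step 3 — Convert to polar: |V_total| = 150.3 V, ∠V_total = 82.0°.

V_total = 150.3∠82.0° V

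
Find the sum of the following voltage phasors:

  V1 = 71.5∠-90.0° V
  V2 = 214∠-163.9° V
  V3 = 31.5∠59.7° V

Step 1 — Convert each phasor to rectangular form:
  V1 = 71.5·(cos(-90.0°) + j·sin(-90.0°)) = 0 - j71.5 V
  V2 = 214·(cos(-163.9°) + j·sin(-163.9°)) = -205.6 - j59.35 V
  V3 = 31.5·(cos(59.7°) + j·sin(59.7°)) = 15.89 + j27.2 V
Step 2 — Sum components: V_total = -189.7 - j103.6 V.
Step 3 — Convert to polar: |V_total| = 216.2 V, ∠V_total = -151.4°.

V_total = 216.2∠-151.4° V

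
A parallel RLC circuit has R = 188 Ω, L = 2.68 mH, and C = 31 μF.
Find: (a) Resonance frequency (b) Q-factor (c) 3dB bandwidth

Step 1 — Resonance: ω₀ = 1/√(LC) = 1/√(0.00268·3.1e-05) = 3469 rad/s.
Step 2 — f₀ = ω₀/(2π) = 552.2 Hz.
Step 3 — Parallel Q: Q = R/(ω₀L) = 188/(3469·0.00268) = 20.22.
Step 4 — Bandwidth: Δω = ω₀/Q = 171.6 rad/s; BW = Δω/(2π) = 27.31 Hz.

(a) f₀ = 552.2 Hz  (b) Q = 20.22  (c) BW = 27.31 Hz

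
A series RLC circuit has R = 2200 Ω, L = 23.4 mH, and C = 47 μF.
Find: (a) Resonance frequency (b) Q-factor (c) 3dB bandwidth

Step 1 — Resonance: ω₀ = 1/√(LC) = 1/√(0.0234·4.7e-05) = 953.5 rad/s.
Step 2 — f₀ = ω₀/(2π) = 151.8 Hz.
Step 3 — Series Q: Q = ω₀L/R = 953.5·0.0234/2200 = 0.01014.
Step 4 — Bandwidth: Δω = ω₀/Q = 9.402e+04 rad/s; BW = Δω/(2π) = 1.496e+04 Hz.

(a) f₀ = 151.8 Hz  (b) Q = 0.01014  (c) BW = 1.496e+04 Hz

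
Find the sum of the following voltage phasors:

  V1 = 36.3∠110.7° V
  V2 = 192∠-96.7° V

Step 1 — Convert each phasor to rectangular form:
  V1 = 36.3·(cos(110.7°) + j·sin(110.7°)) = -12.83 + j33.96 V
  V2 = 192·(cos(-96.7°) + j·sin(-96.7°)) = -22.4 - j190.7 V
Step 2 — Sum components: V_total = -35.23 - j156.7 V.
Step 3 — Convert to polar: |V_total| = 160.6 V, ∠V_total = -102.7°.

V_total = 160.6∠-102.7° V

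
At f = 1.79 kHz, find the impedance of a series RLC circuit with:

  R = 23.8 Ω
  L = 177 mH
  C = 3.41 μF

Step 1 — Angular frequency: ω = 2π·f = 2π·1790 = 1.125e+04 rad/s.
Step 2 — Component impedances:
  R: Z = R = 23.8 Ω
  L: Z = jωL = j·1.125e+04·0.177 = 0 + j1991 Ω
  C: Z = 1/(jωC) = -j/(ω·C) = 0 - j26.07 Ω
Step 3 — Series combination: Z_total = R + L + C = 23.8 + j1965 Ω = 1965∠89.3° Ω.

Z = 23.8 + j1965 Ω = 1965∠89.3° Ω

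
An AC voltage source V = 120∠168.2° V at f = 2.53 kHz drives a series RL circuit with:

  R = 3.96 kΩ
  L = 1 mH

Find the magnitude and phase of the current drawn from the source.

Step 1 — Angular frequency: ω = 2π·f = 2π·2530 = 1.59e+04 rad/s.
Step 2 — Component impedances:
  R: Z = R = 3960 Ω
  L: Z = jωL = j·1.59e+04·0.001 = 0 + j15.9 Ω
Step 3 — Series combination: Z_total = R + L = 3960 + j15.9 Ω = 3960∠0.2° Ω.
Step 4 — Source phasor: V = 120∠168.2° V = -117.5 + j24.54 V.
Step 5 — Ohm's law: I = V / Z_total = (-117.5 + j24.54) / (3960 + j15.9) = -0.02964 + j0.006316 A.
Step 6 — Convert to polar: |I| = 0.0303 A, ∠I = 168.0°.

I = 0.0303∠168.0° A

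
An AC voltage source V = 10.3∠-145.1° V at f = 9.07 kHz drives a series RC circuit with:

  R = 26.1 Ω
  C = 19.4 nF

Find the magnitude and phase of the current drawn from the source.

Step 1 — Angular frequency: ω = 2π·f = 2π·9070 = 5.699e+04 rad/s.
Step 2 — Component impedances:
  R: Z = R = 26.1 Ω
  C: Z = 1/(jωC) = -j/(ω·C) = 0 - j904.5 Ω
Step 3 — Series combination: Z_total = R + C = 26.1 - j904.5 Ω = 904.9∠-88.3° Ω.
Step 4 — Source phasor: V = 10.3∠-145.1° V = -8.448 - j5.893 V.
Step 5 — Ohm's law: I = V / Z_total = (-8.448 - j5.893) / (26.1 - j904.5) = 0.006241 - j0.00952 A.
Step 6 — Convert to polar: |I| = 0.01138 A, ∠I = -56.8°.

I = 0.01138∠-56.8° A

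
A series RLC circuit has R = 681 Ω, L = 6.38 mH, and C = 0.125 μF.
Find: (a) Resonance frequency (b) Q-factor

Step 1 — Resonance condition Im(Z)=0 gives ω₀ = 1/√(LC).
Step 2 — ω₀ = 1/√(0.00638·1.25e-07) = 3.541e+04 rad/s.
Step 3 — f₀ = ω₀/(2π) = 5636 Hz.
Step 4 — Series Q: Q = ω₀L/R = 3.541e+04·0.00638/681 = 0.3317.

(a) f₀ = 5636 Hz  (b) Q = 0.3317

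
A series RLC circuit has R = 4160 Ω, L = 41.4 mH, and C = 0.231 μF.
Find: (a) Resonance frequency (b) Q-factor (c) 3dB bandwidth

Step 1 — Resonance: ω₀ = 1/√(LC) = 1/√(0.0414·2.31e-07) = 1.023e+04 rad/s.
Step 2 — f₀ = ω₀/(2π) = 1627 Hz.
Step 3 — Series Q: Q = ω₀L/R = 1.023e+04·0.0414/4160 = 0.1018.
Step 4 — Bandwidth: Δω = ω₀/Q = 1.005e+05 rad/s; BW = Δω/(2π) = 1.599e+04 Hz.

(a) f₀ = 1627 Hz  (b) Q = 0.1018  (c) BW = 1.599e+04 Hz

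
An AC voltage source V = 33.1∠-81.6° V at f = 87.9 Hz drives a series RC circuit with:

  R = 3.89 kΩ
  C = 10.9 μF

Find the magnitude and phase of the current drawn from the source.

Step 1 — Angular frequency: ω = 2π·f = 2π·87.9 = 552.3 rad/s.
Step 2 — Component impedances:
  R: Z = R = 3890 Ω
  C: Z = 1/(jωC) = -j/(ω·C) = 0 - j166.1 Ω
Step 3 — Series combination: Z_total = R + C = 3890 - j166.1 Ω = 3894∠-2.4° Ω.
Step 4 — Source phasor: V = 33.1∠-81.6° V = 4.835 - j32.74 V.
Step 5 — Ohm's law: I = V / Z_total = (4.835 - j32.74) / (3890 - j166.1) = 0.0016 - j0.008349 A.
Step 6 — Convert to polar: |I| = 0.008501 A, ∠I = -79.2°.

I = 0.008501∠-79.2° A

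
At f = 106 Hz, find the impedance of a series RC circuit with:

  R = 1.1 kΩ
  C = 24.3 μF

Step 1 — Angular frequency: ω = 2π·f = 2π·106 = 666 rad/s.
Step 2 — Component impedances:
  R: Z = R = 1100 Ω
  C: Z = 1/(jωC) = -j/(ω·C) = 0 - j61.79 Ω
Step 3 — Series combination: Z_total = R + C = 1100 - j61.79 Ω = 1102∠-3.2° Ω.

Z = 1100 - j61.79 Ω = 1102∠-3.2° Ω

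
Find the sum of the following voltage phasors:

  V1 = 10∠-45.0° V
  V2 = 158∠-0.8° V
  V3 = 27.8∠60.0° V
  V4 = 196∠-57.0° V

Step 1 — Convert each phasor to rectangular form:
  V1 = 10·(cos(-45.0°) + j·sin(-45.0°)) = 7.071 - j7.071 V
  V2 = 158·(cos(-0.8°) + j·sin(-0.8°)) = 158 - j2.206 V
  V3 = 27.8·(cos(60.0°) + j·sin(60.0°)) = 13.9 + j24.08 V
  V4 = 196·(cos(-57.0°) + j·sin(-57.0°)) = 106.7 - j164.4 V
Step 2 — Sum components: V_total = 285.7 - j149.6 V.
Step 3 — Convert to polar: |V_total| = 322.5 V, ∠V_total = -27.6°.

V_total = 322.5∠-27.6° V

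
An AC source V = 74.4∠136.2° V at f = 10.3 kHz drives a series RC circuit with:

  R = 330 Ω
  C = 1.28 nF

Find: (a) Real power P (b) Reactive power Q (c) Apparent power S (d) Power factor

Step 1 — Angular frequency: ω = 2π·f = 2π·1.03e+04 = 6.472e+04 rad/s.
Step 2 — Component impedances:
  R: Z = R = 330 Ω
  C: Z = 1/(jωC) = -j/(ω·C) = 0 - j1.207e+04 Ω
Step 3 — Series combination: Z_total = R + C = 330 - j1.207e+04 Ω = 1.208e+04∠-88.4° Ω.
Step 4 — Source phasor: V = 74.4∠136.2° V = -53.7 + j51.5 V.
Step 5 — Current: I = V / Z = -0.004384 - j0.004328 A = 0.006161∠-135.4° A.
Step 6 — Complex power: S = V·I* = 0.01253 - j0.4582 VA.
Step 7 — Real power: P = Re(S) = 0.01253 W.
Step 8 — Reactive power: Q = Im(S) = -0.4582 VAR.
Step 9 — Apparent power: |S| = 0.4584 VA.
Step 10 — Power factor: PF = P/|S| = 0.02733 (leading).

(a) P = 0.01253 W  (b) Q = -0.4582 VAR  (c) S = 0.4584 VA  (d) PF = 0.02733 (leading)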